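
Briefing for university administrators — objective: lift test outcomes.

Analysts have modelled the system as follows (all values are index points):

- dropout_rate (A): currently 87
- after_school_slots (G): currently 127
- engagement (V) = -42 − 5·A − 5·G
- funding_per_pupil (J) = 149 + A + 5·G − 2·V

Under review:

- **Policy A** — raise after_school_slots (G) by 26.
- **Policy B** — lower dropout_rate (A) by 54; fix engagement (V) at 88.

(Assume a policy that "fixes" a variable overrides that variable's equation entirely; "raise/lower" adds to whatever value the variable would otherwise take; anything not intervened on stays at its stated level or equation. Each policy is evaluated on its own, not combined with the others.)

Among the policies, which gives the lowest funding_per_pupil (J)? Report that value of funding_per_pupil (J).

641

Policy A (G + 26):
  A = 87
  G = 127 + 26 = 153
  V = -42 − 5·87 − 5·153 = -1242
  J = 149 + 87 + 5·153 − 2·(-1242) = 3485
Policy B (A − 54, V := 88):
  A = 87 − 54 = 33
  G = 127
  V = 88
  J = 149 + 33 + 5·127 − 2·88 = 641
Comparing — Policy A: J=3485, Policy B: J=641. Lowest is 641 (Policy B).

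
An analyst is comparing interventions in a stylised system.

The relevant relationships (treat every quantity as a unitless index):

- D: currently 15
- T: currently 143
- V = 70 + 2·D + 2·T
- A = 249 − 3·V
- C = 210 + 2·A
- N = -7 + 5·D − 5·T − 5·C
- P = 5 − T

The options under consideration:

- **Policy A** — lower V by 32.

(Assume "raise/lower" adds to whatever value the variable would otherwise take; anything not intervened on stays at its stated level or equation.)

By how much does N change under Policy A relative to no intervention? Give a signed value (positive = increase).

Baseline:
  D = 15
  T = 143
  V = 70 + 2·15 + 2·143 = 386
  A = 249 − 3·386 = -909
  C = 210 + 2·(-909) = -1608
  N = -7 + 5·15 − 5·143 − 5·(-1608) = 7393
Policy A (V − 32):
  D = 15
  T = 143
  V = 70 + 2·15 + 2·143 (−32 from intervention) = 354
  A = 249 − 3·354 = -813
  C = 210 + 2·(-813) = -1416
  N = -7 + 5·15 − 5·143 − 5·(-1416) = 6433
Change in N: 6433 − 7393 = -960

-960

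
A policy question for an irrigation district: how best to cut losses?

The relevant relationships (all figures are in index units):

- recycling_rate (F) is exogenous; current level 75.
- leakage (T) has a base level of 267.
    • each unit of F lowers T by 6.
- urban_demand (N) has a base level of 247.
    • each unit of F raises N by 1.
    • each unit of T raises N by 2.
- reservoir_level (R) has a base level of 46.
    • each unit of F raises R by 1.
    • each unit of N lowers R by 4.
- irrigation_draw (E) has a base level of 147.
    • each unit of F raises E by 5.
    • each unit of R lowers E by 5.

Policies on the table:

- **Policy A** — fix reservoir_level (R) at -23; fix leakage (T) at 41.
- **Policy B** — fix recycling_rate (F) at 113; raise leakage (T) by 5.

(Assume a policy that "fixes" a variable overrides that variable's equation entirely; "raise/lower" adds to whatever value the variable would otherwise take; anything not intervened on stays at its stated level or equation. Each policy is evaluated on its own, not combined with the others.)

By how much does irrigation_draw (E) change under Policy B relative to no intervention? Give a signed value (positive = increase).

Baseline:
  F = 75
  T = 267 − 6·75 = -183
  N = 247 + 75 + 2·(-183) = -44
  R = 46 + 75 − 4·(-44) = 297
  E = 147 + 5·75 − 5·297 = -963
Policy B (F := 113, T + 5):
  F = 113
  T = 267 − 6·113 (+5 from intervention) = -406
  N = 247 + 113 + 2·(-406) = -452
  R = 46 + 113 − 4·(-452) = 1967
  E = 147 + 5·113 − 5·1967 = -9123
Change in E: -9123 − (-963) = -8160

-8160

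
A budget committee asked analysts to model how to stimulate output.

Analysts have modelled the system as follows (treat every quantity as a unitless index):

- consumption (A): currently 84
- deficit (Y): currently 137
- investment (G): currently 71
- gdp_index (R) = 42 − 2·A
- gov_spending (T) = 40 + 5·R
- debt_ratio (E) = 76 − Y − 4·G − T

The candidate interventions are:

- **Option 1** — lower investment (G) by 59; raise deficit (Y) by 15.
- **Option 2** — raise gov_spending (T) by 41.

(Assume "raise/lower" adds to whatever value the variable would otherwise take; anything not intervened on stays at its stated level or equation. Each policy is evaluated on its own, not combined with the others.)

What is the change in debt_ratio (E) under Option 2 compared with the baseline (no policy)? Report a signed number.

-41

Baseline:
  A = 84
  Y = 137
  G = 71
  R = 42 − 2·84 = -126
  T = 40 + 5·(-126) = -590
  E = 76 − 137 − 4·71 − (-590) = 245
Option 2 (T + 41):
  A = 84
  Y = 137
  G = 71
  R = 42 − 2·84 = -126
  T = 40 + 5·(-126) (+41 from intervention) = -549
  E = 76 − 137 − 4·71 − (-549) = 204
Change in E: 204 − 245 = -41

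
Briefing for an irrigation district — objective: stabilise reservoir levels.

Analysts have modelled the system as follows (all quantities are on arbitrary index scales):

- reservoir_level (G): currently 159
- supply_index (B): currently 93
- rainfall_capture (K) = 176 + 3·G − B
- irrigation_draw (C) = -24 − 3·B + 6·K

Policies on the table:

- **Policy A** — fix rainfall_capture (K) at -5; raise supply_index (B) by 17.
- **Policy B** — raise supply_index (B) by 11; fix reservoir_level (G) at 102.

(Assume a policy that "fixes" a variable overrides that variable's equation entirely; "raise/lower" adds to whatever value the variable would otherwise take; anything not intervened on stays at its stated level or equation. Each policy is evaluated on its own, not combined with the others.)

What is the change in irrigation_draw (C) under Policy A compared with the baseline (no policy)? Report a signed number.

Baseline:
  G = 159
  B = 93
  K = 176 + 3·159 − 93 = 560
  C = -24 − 3·93 + 6·560 = 3057
Policy A (K := -5, B + 17):
  G = 159
  B = 93 + 17 = 110
  K = -5
  C = -24 − 3·110 + 6·(-5) = -384
Change in C: -384 − 3057 = -3441

-3441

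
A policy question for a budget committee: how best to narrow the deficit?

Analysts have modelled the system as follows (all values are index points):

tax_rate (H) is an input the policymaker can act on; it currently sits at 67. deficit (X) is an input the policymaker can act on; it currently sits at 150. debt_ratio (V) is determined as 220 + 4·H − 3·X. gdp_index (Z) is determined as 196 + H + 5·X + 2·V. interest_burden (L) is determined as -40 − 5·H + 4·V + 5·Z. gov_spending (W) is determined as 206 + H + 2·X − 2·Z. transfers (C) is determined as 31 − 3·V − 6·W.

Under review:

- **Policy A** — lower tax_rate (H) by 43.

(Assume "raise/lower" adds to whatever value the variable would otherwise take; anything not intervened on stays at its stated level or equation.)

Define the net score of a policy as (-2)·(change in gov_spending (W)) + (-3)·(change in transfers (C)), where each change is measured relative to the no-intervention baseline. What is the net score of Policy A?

Baseline:
  H = 67
  X = 150
  V = 220 + 4·67 − 3·150 = 38
  Z = 196 + 67 + 5·150 + 2·38 = 1089
  W = 206 + 67 + 2·150 − 2·1089 = -1605
  C = 31 − 3·38 − 6·(-1605) = 9547
Policy A (H − 43):
  H = 67 − 43 = 24
  X = 150
  V = 220 + 4·24 − 3·150 = -134
  Z = 196 + 24 + 5·150 + 2·(-134) = 702
  W = 206 + 24 + 2·150 − 2·702 = -874
  C = 31 − 3·(-134) − 6·(-874) = 5677
ΔW = -874 − (-1605) = 731; ΔC = 5677 − 9547 = -3870
Score = (-2)·731 + (-3)·(-3870) = 10148

10148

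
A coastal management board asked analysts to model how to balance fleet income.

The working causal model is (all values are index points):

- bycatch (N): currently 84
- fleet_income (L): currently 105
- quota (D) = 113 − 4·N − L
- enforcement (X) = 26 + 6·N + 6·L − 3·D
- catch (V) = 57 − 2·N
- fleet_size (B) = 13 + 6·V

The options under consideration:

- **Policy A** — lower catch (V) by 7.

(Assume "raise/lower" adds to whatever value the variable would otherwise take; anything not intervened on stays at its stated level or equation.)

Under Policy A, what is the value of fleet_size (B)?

-695

Policy A (V − 7):
  N = 84
  V = 57 − 2·84 (−7 from intervention) = -118
  B = 13 + 6·(-118) = -695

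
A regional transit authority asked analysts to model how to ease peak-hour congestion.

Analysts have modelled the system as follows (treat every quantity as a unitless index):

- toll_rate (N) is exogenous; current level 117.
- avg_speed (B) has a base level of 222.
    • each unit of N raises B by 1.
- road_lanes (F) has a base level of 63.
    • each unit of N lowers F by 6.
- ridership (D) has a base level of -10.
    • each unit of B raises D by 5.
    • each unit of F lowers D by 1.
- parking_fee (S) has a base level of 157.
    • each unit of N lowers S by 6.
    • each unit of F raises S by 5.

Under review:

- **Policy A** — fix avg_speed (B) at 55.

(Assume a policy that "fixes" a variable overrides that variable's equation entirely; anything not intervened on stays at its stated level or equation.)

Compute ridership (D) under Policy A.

904

Policy A (B := 55):
  N = 117
  B = 55
  F = 63 − 6·117 = -639
  D = -10 + 5·55 − (-639) = 904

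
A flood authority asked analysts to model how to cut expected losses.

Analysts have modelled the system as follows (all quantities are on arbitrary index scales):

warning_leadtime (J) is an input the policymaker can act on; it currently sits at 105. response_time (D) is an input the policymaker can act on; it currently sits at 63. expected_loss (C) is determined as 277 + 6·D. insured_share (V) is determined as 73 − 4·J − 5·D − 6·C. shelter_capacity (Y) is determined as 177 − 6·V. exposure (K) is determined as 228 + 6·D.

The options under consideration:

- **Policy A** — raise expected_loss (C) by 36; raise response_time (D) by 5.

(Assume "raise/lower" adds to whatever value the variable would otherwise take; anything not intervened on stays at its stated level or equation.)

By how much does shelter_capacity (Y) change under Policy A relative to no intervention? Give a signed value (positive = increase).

2526

Baseline:
  J = 105
  D = 63
  C = 277 + 6·63 = 655
  V = 73 − 4·105 − 5·63 − 6·655 = -4592
  Y = 177 − 6·(-4592) = 27729
Policy A (C + 36, D + 5):
  J = 105
  D = 63 + 5 = 68
  C = 277 + 6·68 (+36 from intervention) = 721
  V = 73 − 4·105 − 5·68 − 6·721 = -5013
  Y = 177 − 6·(-5013) = 30255
Change in Y: 30255 − 27729 = 2526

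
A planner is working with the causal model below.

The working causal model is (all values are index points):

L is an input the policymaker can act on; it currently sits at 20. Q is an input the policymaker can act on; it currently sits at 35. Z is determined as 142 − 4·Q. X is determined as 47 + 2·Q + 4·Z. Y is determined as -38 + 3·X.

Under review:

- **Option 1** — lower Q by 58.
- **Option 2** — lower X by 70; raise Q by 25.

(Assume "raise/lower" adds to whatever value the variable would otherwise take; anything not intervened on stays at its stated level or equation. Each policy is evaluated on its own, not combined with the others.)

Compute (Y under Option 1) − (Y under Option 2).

3696

Option 1 (Q − 58):
  Q = 35 − 58 = -23
  Z = 142 − 4·(-23) = 234
  X = 47 + 2·(-23) + 4·234 = 937
  Y = -38 + 3·937 = 2773
Option 2 (X − 70, Q + 25):
  Q = 35 + 25 = 60
  Z = 142 − 4·60 = -98
  X = 47 + 2·60 + 4·(-98) (−70 from intervention) = -295
  Y = -38 + 3·(-295) = -923
Y: 2773 − (-923) = 3696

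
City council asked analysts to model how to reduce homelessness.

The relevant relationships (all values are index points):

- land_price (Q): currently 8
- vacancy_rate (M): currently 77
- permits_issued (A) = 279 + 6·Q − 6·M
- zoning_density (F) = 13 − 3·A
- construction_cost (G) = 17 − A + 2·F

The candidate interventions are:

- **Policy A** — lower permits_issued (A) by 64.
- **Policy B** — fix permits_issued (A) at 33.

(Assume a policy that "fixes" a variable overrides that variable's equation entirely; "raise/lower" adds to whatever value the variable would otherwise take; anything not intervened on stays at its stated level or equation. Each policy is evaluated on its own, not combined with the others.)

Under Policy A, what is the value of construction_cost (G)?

Policy A (A − 64):
  Q = 8
  M = 77
  A = 279 + 6·8 − 6·77 (−64 from intervention) = -199
  F = 13 − 3·(-199) = 610
  G = 17 − (-199) + 2·610 = 1436

1436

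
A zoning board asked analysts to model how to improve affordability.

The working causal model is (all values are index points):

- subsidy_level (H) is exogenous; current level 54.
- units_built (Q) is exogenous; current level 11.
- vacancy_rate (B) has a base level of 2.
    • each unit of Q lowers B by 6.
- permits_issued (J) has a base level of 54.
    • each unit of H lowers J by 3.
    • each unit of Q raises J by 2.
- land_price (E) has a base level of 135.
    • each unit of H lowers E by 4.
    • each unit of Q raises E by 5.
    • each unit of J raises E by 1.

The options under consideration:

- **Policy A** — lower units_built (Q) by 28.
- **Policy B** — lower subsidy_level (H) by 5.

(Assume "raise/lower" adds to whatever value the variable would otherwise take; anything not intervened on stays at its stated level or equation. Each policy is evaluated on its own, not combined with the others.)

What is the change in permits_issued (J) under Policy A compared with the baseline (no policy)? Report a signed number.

-56

Baseline:
  H = 54
  Q = 11
  J = 54 − 3·54 + 2·11 = -86
Policy A (Q − 28):
  H = 54
  Q = 11 − 28 = -17
  J = 54 − 3·54 + 2·(-17) = -142
Change in J: -142 − (-86) = -56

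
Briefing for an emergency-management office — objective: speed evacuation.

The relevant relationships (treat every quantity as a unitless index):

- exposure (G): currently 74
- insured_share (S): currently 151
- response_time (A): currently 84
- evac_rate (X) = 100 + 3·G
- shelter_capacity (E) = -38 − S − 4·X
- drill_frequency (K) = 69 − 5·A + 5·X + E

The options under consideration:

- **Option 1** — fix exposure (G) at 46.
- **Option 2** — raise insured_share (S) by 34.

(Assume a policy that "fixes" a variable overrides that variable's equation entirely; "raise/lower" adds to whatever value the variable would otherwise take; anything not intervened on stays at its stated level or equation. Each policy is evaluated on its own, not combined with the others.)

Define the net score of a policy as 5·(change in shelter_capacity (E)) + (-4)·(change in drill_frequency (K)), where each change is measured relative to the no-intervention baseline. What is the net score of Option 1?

Baseline:
  G = 74
  S = 151
  A = 84
  X = 100 + 3·74 = 322
  E = -38 − 151 − 4·322 = -1477
  K = 69 − 5·84 + 5·322 + (-1477) = -218
Option 1 (G := 46):
  G = 46
  S = 151
  A = 84
  X = 100 + 3·46 = 238
  E = -38 − 151 − 4·238 = -1141
  K = 69 − 5·84 + 5·238 + (-1141) = -302
ΔE = -1141 − (-1477) = 336; ΔK = -302 − (-218) = -84
Score = 5·336 + (-4)·(-84) = 2016

2016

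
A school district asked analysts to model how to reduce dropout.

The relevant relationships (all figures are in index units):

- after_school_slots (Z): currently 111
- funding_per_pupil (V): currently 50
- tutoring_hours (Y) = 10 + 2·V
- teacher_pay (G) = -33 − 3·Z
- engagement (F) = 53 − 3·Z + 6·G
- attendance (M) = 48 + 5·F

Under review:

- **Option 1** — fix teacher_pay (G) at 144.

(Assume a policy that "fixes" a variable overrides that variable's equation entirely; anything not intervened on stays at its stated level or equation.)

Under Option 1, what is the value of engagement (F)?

584

Option 1 (G := 144):
  Z = 111
  G = 144
  F = 53 − 3·111 + 6·144 = 584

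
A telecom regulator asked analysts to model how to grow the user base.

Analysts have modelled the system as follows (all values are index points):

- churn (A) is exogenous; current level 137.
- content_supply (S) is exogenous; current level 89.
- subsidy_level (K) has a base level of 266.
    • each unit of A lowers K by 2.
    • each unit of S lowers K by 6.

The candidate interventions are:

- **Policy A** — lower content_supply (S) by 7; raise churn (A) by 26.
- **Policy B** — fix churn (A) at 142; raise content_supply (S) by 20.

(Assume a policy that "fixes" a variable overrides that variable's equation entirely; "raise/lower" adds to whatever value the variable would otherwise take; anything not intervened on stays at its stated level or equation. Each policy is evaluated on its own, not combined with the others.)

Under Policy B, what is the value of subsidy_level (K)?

-672

Policy B (A := 142, S + 20):
  A = 142
  S = 89 + 20 = 109
  K = 266 − 2·142 − 6·109 = -672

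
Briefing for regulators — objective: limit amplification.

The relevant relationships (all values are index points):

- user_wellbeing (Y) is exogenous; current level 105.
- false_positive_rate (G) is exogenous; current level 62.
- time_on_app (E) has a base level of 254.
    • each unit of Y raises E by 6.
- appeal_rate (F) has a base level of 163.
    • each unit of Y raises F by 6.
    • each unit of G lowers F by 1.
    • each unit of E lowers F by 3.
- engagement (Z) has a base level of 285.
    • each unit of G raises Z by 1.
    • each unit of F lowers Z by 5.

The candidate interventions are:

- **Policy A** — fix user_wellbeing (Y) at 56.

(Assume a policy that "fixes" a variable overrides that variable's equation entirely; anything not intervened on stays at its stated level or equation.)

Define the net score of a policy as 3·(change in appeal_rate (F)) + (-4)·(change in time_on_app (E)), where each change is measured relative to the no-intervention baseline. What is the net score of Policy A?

2940

Baseline:
  Y = 105
  G = 62
  E = 254 + 6·105 = 884
  F = 163 + 6·105 − 62 − 3·884 = -1921
Policy A (Y := 56):
  Y = 56
  G = 62
  E = 254 + 6·56 = 590
  F = 163 + 6·56 − 62 − 3·590 = -1333
ΔF = -1333 − (-1921) = 588; ΔE = 590 − 884 = -294
Score = 3·588 + (-4)·(-294) = 2940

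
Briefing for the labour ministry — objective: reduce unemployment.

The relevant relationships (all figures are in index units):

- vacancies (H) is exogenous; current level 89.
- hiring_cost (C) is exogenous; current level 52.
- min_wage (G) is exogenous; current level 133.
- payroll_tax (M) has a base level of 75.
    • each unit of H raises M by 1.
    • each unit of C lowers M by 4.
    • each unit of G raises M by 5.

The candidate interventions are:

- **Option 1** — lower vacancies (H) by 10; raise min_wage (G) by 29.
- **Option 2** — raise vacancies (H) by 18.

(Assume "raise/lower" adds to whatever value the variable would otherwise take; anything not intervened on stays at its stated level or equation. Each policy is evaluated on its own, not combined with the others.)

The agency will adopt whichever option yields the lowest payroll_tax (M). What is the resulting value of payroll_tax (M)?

639

Option 1 (H − 10, G + 29):
  H = 89 − 10 = 79
  C = 52
  G = 133 + 29 = 162
  M = 75 + 79 − 4·52 + 5·162 = 756
Option 2 (H + 18):
  H = 89 + 18 = 107
  C = 52
  G = 133
  M = 75 + 107 − 4·52 + 5·133 = 639
Comparing — Option 1: M=756, Option 2: M=639. Lowest is 639 (Option 2).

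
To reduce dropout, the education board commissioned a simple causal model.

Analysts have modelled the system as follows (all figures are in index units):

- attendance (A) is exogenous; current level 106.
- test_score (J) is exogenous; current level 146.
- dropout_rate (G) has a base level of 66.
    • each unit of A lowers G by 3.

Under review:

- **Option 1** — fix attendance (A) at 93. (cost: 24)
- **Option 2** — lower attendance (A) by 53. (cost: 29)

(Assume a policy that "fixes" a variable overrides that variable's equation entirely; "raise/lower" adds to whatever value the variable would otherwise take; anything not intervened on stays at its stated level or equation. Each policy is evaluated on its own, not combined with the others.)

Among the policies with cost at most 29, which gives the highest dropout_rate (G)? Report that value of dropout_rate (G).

Option 1 (A := 93):
  A = 93
  G = 66 − 3·93 = -213
Option 2 (A − 53):
  A = 106 − 53 = 53
  G = 66 − 3·53 = -93
Comparing — Option 1: G=-213, Option 2: G=-93. Highest is -93 (Option 2).

-93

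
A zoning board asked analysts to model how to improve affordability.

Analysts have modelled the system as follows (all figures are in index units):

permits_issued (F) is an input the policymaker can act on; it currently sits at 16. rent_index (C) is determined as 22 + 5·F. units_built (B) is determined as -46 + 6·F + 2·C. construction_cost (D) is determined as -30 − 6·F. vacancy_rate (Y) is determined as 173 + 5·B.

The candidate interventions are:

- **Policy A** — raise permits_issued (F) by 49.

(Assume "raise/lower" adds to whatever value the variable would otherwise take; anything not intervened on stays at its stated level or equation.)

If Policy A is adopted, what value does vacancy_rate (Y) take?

Policy A (F + 49):
  F = 16 + 49 = 65
  C = 22 + 5·65 = 347
  B = -46 + 6·65 + 2·347 = 1038
  Y = 173 + 5·1038 = 5363

5363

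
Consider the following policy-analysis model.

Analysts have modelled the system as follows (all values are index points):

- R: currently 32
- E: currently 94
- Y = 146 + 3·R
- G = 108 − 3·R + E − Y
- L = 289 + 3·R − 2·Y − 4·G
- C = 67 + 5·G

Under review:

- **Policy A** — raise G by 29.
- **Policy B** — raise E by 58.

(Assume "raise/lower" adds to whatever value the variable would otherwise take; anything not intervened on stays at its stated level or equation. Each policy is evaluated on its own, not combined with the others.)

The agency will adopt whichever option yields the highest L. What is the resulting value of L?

Policy A (G + 29):
  R = 32
  E = 94
  Y = 146 + 3·32 = 242
  G = 108 − 3·32 + 94 − 242 (+29 from intervention) = -107
  L = 289 + 3·32 − 2·242 − 4·(-107) = 329
Policy B (E + 58):
  R = 32
  E = 94 + 58 = 152
  Y = 146 + 3·32 = 242
  G = 108 − 3·32 + 152 − 242 = -78
  L = 289 + 3·32 − 2·242 − 4·(-78) = 213
Comparing — Policy A: L=329, Policy B: L=213. Highest is 329 (Policy A).

329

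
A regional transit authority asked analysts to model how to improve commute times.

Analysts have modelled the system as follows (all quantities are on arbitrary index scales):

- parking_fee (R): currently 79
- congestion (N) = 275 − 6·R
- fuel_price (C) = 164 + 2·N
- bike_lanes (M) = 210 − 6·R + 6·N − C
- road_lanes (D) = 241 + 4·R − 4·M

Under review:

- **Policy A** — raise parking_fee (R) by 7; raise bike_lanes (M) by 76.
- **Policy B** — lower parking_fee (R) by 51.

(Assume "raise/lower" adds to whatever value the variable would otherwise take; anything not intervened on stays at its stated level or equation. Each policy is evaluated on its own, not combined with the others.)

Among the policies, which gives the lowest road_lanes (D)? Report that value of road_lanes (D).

Policy A (R + 7, M + 76):
  R = 79 + 7 = 86
  N = 275 − 6·86 = -241
  C = 164 + 2·(-241) = -318
  M = 210 − 6·86 + 6·(-241) − (-318) (+76 from intervention) = -1358
  D = 241 + 4·86 − 4·(-1358) = 6017
Policy B (R − 51):
  R = 79 − 51 = 28
  N = 275 − 6·28 = 107
  C = 164 + 2·107 = 378
  M = 210 − 6·28 + 6·107 − 378 = 306
  D = 241 + 4·28 − 4·306 = -871
Comparing — Policy A: D=6017, Policy B: D=-871. Lowest is -871 (Policy B).

-871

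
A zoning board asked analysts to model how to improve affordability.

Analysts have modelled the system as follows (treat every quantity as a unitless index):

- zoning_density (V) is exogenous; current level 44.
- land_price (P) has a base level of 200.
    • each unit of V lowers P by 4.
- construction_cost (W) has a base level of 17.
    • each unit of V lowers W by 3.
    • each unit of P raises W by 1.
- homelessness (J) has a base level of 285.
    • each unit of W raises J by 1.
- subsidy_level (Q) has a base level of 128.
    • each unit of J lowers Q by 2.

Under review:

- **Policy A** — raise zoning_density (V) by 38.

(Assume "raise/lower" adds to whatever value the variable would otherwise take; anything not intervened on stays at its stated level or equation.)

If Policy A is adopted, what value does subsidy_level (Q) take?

Policy A (V + 38):
  V = 44 + 38 = 82
  P = 200 − 4·82 = -128
  W = 17 − 3·82 + (-128) = -357
  J = 285 + (-357) = -72
  Q = 128 − 2·(-72) = 272

272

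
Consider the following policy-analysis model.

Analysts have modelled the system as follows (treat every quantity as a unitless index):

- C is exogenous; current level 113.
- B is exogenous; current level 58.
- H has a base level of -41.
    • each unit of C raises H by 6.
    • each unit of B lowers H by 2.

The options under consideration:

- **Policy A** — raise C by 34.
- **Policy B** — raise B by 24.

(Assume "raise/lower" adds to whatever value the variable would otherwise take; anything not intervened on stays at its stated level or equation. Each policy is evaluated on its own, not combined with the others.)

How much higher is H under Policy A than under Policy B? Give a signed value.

252

Policy A (C + 34):
  C = 113 + 34 = 147
  B = 58
  H = -41 + 6·147 − 2·58 = 725
Policy B (B + 24):
  C = 113
  B = 58 + 24 = 82
  H = -41 + 6·113 − 2·82 = 473
H: 725 − 473 = 252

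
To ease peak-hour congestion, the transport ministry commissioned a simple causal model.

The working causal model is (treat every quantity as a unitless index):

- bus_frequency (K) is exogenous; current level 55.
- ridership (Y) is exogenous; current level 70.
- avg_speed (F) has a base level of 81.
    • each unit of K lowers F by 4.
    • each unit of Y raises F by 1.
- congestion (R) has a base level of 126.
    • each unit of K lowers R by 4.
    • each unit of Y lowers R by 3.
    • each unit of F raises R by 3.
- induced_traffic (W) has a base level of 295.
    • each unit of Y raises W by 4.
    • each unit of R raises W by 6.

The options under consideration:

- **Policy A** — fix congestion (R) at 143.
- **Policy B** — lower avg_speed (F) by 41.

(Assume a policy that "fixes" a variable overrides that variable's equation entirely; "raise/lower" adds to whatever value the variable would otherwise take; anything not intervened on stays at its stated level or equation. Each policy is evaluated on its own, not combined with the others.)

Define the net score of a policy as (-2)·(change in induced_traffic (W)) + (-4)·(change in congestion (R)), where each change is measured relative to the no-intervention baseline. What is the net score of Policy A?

Baseline:
  K = 55
  Y = 70
  F = 81 − 4·55 + 70 = -69
  R = 126 − 4·55 − 3·70 + 3·(-69) = -511
  W = 295 + 4·70 + 6·(-511) = -2491
Policy A (R := 143):
  K = 55
  Y = 70
  F = 81 − 4·55 + 70 = -69
  R = 143
  W = 295 + 4·70 + 6·143 = 1433
ΔW = 1433 − (-2491) = 3924; ΔR = 143 − (-511) = 654
Score = (-2)·3924 + (-4)·654 = -10464

-10464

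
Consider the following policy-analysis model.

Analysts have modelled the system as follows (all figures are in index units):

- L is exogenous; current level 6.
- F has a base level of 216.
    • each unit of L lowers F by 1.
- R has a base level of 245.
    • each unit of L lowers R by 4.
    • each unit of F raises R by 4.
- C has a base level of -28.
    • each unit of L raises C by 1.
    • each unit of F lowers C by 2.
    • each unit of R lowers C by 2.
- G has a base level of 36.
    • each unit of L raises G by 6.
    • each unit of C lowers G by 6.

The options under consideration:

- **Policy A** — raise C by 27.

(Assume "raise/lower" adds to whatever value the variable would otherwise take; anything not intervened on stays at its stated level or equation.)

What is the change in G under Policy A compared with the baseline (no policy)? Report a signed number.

-162

Baseline:
  L = 6
  F = 216 − 6 = 210
  R = 245 − 4·6 + 4·210 = 1061
  C = -28 + 6 − 2·210 − 2·1061 = -2564
  G = 36 + 6·6 − 6·(-2564) = 15456
Policy A (C + 27):
  L = 6
  F = 216 − 6 = 210
  R = 245 − 4·6 + 4·210 = 1061
  C = -28 + 6 − 2·210 − 2·1061 (+27 from intervention) = -2537
  G = 36 + 6·6 − 6·(-2537) = 15294
Change in G: 15294 − 15456 = -162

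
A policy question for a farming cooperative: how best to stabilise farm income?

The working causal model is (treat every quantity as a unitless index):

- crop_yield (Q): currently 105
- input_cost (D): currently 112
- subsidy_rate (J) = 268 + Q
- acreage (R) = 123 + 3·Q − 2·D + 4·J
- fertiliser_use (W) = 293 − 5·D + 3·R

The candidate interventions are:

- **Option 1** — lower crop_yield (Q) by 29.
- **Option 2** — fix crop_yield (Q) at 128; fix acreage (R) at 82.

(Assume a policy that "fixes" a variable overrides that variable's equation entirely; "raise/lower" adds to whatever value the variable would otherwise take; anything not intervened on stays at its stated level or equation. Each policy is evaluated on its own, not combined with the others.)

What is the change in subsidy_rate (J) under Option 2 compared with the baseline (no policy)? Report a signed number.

Baseline:
  Q = 105
  J = 268 + 105 = 373
Option 2 (Q := 128, R := 82):
  Q = 128
  J = 268 + 128 = 396
Change in J: 396 − 373 = 23

23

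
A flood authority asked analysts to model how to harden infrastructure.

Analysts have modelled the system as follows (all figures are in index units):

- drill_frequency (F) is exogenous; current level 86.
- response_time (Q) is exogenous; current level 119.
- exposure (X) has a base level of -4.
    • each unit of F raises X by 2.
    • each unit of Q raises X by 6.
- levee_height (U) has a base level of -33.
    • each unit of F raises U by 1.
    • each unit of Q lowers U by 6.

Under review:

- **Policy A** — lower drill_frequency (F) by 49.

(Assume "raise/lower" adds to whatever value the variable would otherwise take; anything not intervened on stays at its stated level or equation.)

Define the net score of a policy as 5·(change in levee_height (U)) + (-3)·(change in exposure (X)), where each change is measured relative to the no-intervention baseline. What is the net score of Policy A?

Baseline:
  F = 86
  Q = 119
  X = -4 + 2·86 + 6·119 = 882
  U = -33 + 86 − 6·119 = -661
Policy A (F − 49):
  F = 86 − 49 = 37
  Q = 119
  X = -4 + 2·37 + 6·119 = 784
  U = -33 + 37 − 6·119 = -710
ΔU = -710 − (-661) = -49; ΔX = 784 − 882 = -98
Score = 5·(-49) + (-3)·(-98) = 49

49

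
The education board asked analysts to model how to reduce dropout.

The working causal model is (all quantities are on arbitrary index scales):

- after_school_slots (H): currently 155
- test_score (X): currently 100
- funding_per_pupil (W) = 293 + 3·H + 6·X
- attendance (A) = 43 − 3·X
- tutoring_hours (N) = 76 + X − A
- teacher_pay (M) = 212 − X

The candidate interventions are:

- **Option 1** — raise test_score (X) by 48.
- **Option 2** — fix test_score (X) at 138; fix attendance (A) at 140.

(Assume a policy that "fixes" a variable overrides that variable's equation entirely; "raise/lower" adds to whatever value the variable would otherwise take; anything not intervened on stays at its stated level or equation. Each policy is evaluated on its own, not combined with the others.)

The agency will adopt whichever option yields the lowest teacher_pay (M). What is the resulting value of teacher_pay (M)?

64

Option 1 (X + 48):
  X = 100 + 48 = 148
  M = 212 − 148 = 64
Option 2 (X := 138, A := 140):
  X = 138
  M = 212 − 138 = 74
Comparing — Option 1: M=64, Option 2: M=74. Lowest is 64 (Option 1).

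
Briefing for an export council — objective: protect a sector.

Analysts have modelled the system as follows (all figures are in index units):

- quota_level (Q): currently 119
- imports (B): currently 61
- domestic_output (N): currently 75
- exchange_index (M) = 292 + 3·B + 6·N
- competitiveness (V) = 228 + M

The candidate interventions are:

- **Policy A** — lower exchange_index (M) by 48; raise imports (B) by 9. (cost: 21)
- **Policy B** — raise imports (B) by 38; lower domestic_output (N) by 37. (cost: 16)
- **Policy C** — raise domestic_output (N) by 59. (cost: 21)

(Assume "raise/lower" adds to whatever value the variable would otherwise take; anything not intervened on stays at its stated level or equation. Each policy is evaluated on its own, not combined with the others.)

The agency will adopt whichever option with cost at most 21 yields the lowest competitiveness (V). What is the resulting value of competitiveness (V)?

1045

Policy A (M − 48, B + 9):
  B = 61 + 9 = 70
  N = 75
  M = 292 + 3·70 + 6·75 (−48 from intervention) = 904
  V = 228 + 904 = 1132
Policy B (B + 38, N − 37):
  B = 61 + 38 = 99
  N = 75 − 37 = 38
  M = 292 + 3·99 + 6·38 = 817
  V = 228 + 817 = 1045
Policy C (N + 59):
  B = 61
  N = 75 + 59 = 134
  M = 292 + 3·61 + 6·134 = 1279
  V = 228 + 1279 = 1507
Comparing — Policy A: V=1132, Policy B: V=1045, Policy C: V=1507. Lowest is 1045 (Policy B).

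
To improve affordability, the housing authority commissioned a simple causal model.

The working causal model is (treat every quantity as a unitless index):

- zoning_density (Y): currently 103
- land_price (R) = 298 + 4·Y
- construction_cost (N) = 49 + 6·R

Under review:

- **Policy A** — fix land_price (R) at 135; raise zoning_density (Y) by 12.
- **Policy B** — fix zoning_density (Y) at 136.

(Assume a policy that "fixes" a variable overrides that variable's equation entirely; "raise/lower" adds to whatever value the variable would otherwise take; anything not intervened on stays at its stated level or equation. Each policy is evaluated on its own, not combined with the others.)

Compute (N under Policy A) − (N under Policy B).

-4242

Policy A (R := 135, Y + 12):
  Y = 103 + 12 = 115
  R = 135
  N = 49 + 6·135 = 859
Policy B (Y := 136):
  Y = 136
  R = 298 + 4·136 = 842
  N = 49 + 6·842 = 5101
N: 859 − 5101 = -4242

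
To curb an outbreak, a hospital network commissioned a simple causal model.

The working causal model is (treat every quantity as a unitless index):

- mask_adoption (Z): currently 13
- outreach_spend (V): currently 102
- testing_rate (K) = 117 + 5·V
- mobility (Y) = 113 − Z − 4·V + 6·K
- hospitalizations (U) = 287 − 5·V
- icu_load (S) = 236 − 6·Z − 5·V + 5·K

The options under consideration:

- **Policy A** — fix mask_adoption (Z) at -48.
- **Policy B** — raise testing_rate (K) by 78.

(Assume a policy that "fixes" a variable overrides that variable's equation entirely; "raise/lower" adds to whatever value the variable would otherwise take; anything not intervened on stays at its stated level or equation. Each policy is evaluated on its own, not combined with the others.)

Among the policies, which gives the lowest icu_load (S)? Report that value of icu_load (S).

Policy A (Z := -48):
  Z = -48
  V = 102
  K = 117 + 5·102 = 627
  S = 236 − 6·(-48) − 5·102 + 5·627 = 3149
Policy B (K + 78):
  Z = 13
  V = 102
  K = 117 + 5·102 (+78 from intervention) = 705
  S = 236 − 6·13 − 5·102 + 5·705 = 3173
Comparing — Policy A: S=3149, Policy B: S=3173. Lowest is 3149 (Policy A).

3149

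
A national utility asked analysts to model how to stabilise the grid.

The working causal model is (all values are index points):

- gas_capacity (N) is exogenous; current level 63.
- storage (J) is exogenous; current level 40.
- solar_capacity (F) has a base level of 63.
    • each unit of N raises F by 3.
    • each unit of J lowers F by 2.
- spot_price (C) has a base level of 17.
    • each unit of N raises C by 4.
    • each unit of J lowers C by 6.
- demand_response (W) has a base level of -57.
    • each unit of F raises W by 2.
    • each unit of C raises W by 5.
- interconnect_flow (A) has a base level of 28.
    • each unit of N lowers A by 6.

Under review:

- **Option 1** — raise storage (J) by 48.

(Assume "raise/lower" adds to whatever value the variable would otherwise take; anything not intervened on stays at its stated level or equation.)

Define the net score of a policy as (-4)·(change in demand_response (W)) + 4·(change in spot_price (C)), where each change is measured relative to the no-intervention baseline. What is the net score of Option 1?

5376

Baseline:
  N = 63
  J = 40
  F = 63 + 3·63 − 2·40 = 172
  C = 17 + 4·63 − 6·40 = 29
  W = -57 + 2·172 + 5·29 = 432
Option 1 (J + 48):
  N = 63
  J = 40 + 48 = 88
  F = 63 + 3·63 − 2·88 = 76
  C = 17 + 4·63 − 6·88 = -259
  W = -57 + 2·76 + 5·(-259) = -1200
ΔW = -1200 − 432 = -1632; ΔC = -259 − 29 = -288
Score = (-4)·(-1632) + 4·(-288) = 5376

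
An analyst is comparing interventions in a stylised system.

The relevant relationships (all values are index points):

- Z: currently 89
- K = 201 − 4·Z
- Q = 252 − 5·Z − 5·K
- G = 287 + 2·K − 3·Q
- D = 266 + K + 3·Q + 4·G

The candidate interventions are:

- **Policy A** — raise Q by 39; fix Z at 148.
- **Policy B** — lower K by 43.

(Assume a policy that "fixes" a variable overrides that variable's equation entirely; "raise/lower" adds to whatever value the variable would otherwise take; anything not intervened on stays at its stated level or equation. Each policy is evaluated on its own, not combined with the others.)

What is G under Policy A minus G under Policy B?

Policy A (Q + 39, Z := 148):
  Z = 148
  K = 201 − 4·148 = -391
  Q = 252 − 5·148 − 5·(-391) (+39 from intervention) = 1506
  G = 287 + 2·(-391) − 3·1506 = -5013
Policy B (K − 43):
  Z = 89
  K = 201 − 4·89 (−43 from intervention) = -198
  Q = 252 − 5·89 − 5·(-198) = 797
  G = 287 + 2·(-198) − 3·797 = -2500
G: -5013 − (-2500) = -2513

-2513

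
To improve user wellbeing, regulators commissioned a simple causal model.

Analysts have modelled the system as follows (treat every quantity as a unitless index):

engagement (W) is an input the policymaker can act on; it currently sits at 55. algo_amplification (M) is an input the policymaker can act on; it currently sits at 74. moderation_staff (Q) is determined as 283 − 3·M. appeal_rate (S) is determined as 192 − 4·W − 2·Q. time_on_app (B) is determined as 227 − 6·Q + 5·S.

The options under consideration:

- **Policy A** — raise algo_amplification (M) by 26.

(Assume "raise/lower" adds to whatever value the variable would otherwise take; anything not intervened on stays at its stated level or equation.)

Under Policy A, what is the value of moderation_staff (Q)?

Policy A (M + 26):
  M = 74 + 26 = 100
  Q = 283 − 3·100 = -17

-17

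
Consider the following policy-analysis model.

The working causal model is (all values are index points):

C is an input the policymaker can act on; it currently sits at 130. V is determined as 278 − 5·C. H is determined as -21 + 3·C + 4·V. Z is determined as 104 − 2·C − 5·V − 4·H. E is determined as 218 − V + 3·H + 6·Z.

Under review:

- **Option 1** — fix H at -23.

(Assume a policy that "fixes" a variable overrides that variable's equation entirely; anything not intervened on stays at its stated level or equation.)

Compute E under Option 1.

Option 1 (H := -23):
  C = 130
  V = 278 − 5·130 = -372
  H = -23
  Z = 104 − 2·130 − 5·(-372) − 4·(-23) = 1796
  E = 218 − (-372) + 3·(-23) + 6·1796 = 11297

11297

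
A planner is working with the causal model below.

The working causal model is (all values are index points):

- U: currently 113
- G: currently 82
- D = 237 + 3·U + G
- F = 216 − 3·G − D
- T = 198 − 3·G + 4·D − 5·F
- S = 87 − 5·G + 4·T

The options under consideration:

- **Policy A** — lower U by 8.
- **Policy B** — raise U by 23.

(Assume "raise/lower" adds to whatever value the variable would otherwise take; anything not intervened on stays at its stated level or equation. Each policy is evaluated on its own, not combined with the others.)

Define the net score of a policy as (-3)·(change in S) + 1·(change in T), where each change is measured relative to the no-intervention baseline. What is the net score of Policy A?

Baseline:
  U = 113
  G = 82
  D = 237 + 3·113 + 82 = 658
  F = 216 − 3·82 − 658 = -688
  T = 198 − 3·82 + 4·658 − 5·(-688) = 6024
  S = 87 − 5·82 + 4·6024 = 23773
Policy A (U − 8):
  U = 113 − 8 = 105
  G = 82
  D = 237 + 3·105 + 82 = 634
  F = 216 − 3·82 − 634 = -664
  T = 198 − 3·82 + 4·634 − 5·(-664) = 5808
  S = 87 − 5·82 + 4·5808 = 22909
ΔS = 22909 − 23773 = -864; ΔT = 5808 − 6024 = -216
Score = (-3)·(-864) + 1·(-216) = 2376

2376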